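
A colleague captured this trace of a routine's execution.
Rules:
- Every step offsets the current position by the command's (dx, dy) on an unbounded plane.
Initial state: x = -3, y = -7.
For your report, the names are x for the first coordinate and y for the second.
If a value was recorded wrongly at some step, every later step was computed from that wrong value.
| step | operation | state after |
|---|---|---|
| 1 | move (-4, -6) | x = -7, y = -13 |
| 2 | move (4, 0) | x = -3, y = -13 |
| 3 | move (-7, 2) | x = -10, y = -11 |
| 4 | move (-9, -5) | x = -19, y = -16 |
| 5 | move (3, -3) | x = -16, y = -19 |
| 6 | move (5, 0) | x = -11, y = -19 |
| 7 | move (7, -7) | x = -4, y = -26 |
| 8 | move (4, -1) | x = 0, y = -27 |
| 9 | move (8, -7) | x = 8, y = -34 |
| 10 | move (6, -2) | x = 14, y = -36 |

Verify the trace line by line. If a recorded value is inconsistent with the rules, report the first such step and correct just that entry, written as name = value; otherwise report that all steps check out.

no error

1. x = -3 + (-4) = -7, y = -7 + (-6) = -13 (checks out)
2. x = -7 + (4) = -3, y = -13 + (0) = -13 (in agreement)
3. x = -3 + (-7) = -10, y = -13 + (2) = -11 (consistent with the trace)
4. x = -10 + (-9) = -19, y = -11 + (-5) = -16 (in agreement)
5. x = -19 + (3) = -16, y = -16 + (-3) = -19 (in agreement)
6. x = -16 + (5) = -11, y = -19 + (0) = -19 (in agreement)
7. x = -11 + (7) = -4, y = -19 + (-7) = -26 (no discrepancy)
8. x = -4 + (4) = 0, y = -26 + (-1) = -27 (checks out)
9. x = 0 + (8) = 8, y = -27 + (-7) = -34 (same as recorded)
10. x = 8 + (6) = 14, y = -34 + (-2) = -36 (verified)
All steps check out; nothing to correct.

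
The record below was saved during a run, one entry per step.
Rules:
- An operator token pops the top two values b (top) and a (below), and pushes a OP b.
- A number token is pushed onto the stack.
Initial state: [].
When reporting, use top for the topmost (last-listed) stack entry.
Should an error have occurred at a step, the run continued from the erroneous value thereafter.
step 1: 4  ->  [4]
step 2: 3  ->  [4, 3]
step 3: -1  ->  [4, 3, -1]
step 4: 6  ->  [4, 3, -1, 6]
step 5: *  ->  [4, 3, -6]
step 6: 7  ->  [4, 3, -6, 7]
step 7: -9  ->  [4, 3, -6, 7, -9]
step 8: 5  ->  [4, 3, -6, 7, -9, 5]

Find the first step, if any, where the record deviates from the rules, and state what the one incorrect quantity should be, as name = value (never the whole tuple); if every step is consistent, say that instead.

Step 1: push 4: top = 4 — in agreement.
Step 2: push 3: top = 3 — in agreement.
Step 3: push -1: top = -1 — confirmed correct.
Step 4: push 6: top = 6 — exactly as logged.
Step 5: -1 * 6 = -6 — consistent with the record.
Step 6: push 7: top = 7 — exactly as logged.
Step 7: push -9: top = -9 — in agreement.
Step 8: push 5: top = 5 — same as recorded.
Nothing is out of place; the run is error-free.

no error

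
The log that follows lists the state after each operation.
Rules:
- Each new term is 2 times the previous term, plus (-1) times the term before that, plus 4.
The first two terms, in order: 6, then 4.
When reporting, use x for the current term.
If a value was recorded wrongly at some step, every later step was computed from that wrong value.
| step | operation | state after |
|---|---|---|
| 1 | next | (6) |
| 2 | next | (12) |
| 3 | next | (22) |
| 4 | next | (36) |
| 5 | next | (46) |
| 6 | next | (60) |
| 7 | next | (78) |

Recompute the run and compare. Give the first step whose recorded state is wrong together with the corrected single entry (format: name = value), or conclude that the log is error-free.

step 5, x = 54

Recomputing the run from the initial state:
step 1: x = 6
step 2: x = 12
step 3: x = 22
step 4: x = 36
step 5: x = 54
step 6: x = 76
step 7: x = 102
The first disagreement with the log is at step 5, where the value should be x = 54.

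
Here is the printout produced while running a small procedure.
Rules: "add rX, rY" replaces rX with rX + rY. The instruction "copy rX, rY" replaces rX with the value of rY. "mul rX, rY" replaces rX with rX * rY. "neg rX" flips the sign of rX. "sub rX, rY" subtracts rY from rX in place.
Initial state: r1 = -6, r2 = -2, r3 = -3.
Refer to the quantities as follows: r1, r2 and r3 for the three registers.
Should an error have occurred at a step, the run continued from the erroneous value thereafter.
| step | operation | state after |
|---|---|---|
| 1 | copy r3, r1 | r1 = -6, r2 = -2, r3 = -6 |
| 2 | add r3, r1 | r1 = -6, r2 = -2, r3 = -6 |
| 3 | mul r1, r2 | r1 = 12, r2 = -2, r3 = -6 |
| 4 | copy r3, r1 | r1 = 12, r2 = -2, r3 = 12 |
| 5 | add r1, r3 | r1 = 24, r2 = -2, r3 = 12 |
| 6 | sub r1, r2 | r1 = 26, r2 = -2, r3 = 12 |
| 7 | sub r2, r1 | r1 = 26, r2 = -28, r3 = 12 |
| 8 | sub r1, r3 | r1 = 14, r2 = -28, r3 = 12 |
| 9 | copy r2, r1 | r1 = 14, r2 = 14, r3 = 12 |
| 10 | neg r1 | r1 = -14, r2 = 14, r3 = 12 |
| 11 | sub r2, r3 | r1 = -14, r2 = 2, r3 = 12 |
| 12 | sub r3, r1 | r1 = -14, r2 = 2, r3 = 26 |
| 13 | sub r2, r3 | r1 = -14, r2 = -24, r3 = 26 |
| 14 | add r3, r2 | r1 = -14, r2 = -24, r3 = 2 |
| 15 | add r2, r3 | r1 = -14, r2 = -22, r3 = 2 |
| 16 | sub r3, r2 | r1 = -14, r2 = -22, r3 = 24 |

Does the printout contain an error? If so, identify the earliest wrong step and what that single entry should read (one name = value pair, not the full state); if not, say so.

step 2, r3 = -12

step 1: r3 = -6 -> no discrepancy
step 2: r3 = -6 + -6 = -12 -> first mismatch against the printout
Conclusion: step 2 carries the first error; the entry should be r3 = -12.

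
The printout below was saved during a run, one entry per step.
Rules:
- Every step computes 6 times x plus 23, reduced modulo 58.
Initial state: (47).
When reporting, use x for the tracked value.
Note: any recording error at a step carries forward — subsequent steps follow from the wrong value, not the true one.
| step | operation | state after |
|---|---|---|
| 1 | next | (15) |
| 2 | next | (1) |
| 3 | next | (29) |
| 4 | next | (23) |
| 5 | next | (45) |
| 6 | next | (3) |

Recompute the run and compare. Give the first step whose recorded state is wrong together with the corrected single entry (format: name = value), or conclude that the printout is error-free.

step 2, x = 55

step 1: x = (6*47 + 23) mod 58 = 15 -> confirmed correct
step 2: x = (6*15 + 23) mod 58 = 55 -> the printout disagrees here
That makes step 2 the first incorrect line — x = 55 is what it should show.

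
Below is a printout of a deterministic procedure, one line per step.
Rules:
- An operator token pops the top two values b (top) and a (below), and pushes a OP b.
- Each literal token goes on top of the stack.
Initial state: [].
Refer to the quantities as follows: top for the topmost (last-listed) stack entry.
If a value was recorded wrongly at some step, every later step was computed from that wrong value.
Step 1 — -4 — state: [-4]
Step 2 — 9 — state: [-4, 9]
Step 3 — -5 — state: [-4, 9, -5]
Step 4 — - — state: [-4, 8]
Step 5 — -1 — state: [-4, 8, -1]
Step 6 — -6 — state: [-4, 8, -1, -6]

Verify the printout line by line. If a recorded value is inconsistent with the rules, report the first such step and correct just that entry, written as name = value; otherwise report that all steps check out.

step 4, top = 14

Recomputing the run from the initial state:
step 1: [-4]
step 2: [-4, 9]
step 3: [-4, 9, -5]
step 4: [-4, 14]
step 5: [-4, 14, -1]
step 6: [-4, 14, -1, -6]
The first disagreement with the printout is at step 4, where the value should be top = 14.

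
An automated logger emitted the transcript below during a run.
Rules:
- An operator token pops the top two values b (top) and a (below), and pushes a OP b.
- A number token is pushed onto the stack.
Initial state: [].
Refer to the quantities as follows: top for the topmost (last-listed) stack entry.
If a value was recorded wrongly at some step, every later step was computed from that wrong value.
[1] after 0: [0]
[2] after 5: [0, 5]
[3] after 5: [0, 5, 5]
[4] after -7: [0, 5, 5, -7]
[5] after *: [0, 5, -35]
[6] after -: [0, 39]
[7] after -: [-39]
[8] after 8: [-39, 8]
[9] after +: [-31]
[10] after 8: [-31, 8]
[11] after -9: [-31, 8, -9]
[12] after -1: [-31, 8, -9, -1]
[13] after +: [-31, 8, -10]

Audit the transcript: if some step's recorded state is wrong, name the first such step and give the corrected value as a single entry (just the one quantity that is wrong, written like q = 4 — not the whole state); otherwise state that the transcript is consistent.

step 6, top = 40

step 1: push 0: top = 0 -> confirmed correct
step 2: push 5: top = 5 -> confirmed correct
step 3: push 5: top = 5 -> agrees with the transcript
step 4: push -7: top = -7 -> same as recorded
step 5: 5 * -7 = -35 -> exactly as logged
step 6: 5 - -35 = 40 -> the transcript has a different value
First deviation found at step 6; the corrected entry is top = 40.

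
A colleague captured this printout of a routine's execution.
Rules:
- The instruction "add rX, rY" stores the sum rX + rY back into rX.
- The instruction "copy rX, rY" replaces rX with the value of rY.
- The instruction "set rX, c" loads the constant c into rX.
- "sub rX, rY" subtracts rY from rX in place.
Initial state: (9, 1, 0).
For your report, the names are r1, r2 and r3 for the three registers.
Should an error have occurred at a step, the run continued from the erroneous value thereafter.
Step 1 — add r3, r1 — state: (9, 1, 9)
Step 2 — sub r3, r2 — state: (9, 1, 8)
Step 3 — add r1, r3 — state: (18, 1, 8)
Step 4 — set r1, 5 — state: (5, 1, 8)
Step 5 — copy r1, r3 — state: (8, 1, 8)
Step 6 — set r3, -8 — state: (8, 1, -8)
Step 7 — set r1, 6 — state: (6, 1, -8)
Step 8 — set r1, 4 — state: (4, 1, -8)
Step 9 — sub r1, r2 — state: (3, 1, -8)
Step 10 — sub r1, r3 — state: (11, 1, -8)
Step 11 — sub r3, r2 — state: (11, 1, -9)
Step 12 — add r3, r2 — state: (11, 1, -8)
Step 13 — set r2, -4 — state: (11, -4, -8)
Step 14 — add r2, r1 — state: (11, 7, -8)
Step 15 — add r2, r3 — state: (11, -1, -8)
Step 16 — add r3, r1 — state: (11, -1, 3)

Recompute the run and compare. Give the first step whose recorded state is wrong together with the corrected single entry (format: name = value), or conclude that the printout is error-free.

step 3, r1 = 17

step 1: r3 = 0 + 9 = 9 -> matches
step 2: r3 = 9 - 1 = 8 -> matches
step 3: r1 = 9 + 8 = 17 -> not what was recorded
The audit stops at step 3: the recorded entry is wrong and should be r1 = 17.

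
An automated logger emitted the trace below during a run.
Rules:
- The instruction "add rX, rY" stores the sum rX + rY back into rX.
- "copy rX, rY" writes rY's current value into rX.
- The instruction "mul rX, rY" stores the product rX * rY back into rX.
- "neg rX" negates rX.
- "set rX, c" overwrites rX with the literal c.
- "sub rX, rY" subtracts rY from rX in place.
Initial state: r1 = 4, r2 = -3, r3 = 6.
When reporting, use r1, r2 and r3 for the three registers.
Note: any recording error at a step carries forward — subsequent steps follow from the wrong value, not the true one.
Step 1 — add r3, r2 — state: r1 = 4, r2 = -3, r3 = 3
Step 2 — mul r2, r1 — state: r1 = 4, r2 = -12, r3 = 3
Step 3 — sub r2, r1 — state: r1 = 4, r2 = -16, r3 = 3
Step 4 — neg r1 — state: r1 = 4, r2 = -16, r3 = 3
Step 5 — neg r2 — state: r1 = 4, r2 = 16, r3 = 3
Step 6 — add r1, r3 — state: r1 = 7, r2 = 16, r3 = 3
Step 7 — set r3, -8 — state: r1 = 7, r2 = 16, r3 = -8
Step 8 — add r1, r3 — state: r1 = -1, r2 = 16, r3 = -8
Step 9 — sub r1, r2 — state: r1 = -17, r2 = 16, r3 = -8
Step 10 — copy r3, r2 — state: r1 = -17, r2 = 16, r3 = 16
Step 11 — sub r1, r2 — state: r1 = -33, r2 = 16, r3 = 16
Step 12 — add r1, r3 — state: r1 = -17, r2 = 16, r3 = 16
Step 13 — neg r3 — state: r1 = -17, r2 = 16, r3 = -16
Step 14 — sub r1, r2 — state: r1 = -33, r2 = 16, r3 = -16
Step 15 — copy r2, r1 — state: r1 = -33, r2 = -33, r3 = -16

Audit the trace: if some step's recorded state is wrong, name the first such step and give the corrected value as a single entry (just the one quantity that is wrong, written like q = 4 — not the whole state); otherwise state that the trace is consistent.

1. r3 = 6 + -3 = 3 (consistent with the trace)
2. r2 = -3 * 4 = -12 (exactly as logged)
3. r2 = -12 - 4 = -16 (verified)
4. r1 = -(4) = -4 (first mismatch against the trace)
First deviation found at step 4; the corrected entry is r1 = -4.

step 4, r1 = -4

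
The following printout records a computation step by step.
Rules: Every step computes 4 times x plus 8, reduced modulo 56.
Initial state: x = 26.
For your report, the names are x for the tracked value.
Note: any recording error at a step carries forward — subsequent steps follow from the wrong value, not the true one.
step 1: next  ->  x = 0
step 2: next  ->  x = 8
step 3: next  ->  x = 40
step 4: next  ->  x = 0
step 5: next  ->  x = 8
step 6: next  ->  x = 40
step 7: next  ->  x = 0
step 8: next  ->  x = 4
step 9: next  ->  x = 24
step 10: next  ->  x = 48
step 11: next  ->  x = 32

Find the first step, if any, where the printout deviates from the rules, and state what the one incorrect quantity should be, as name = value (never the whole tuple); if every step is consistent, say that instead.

Step 1: x = (4*26 + 8) mod 56 = 0 — checks out.
Step 2: x = (4*0 + 8) mod 56 = 8 — same as recorded.
Step 3: x = (4*8 + 8) mod 56 = 40 — in agreement.
Step 4: x = (4*40 + 8) mod 56 = 0 — verified.
Step 5: x = (4*0 + 8) mod 56 = 8 — agrees with the printout.
Step 6: x = (4*8 + 8) mod 56 = 40 — consistent with the printout.
Step 7: x = (4*40 + 8) mod 56 = 0 — confirmed correct.
Step 8: x = (4*0 + 8) mod 56 = 8 — this is not what the printout shows.
Conclusion: step 8 carries the first error; the entry should be x = 8.

step 8, x = 8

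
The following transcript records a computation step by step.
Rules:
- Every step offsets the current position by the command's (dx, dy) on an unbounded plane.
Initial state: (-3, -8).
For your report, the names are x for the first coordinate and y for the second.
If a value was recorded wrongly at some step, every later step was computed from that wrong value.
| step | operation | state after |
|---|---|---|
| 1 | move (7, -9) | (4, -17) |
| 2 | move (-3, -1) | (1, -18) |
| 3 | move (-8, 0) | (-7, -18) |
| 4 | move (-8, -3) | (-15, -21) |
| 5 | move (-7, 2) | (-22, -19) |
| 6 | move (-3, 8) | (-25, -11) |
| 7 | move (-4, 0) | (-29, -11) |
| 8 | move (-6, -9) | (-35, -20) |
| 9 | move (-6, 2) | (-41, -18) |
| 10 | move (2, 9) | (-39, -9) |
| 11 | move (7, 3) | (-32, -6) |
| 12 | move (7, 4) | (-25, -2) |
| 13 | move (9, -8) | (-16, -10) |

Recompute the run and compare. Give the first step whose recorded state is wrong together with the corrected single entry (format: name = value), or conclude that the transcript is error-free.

Step 1: x = -3 + (7) = 4, y = -8 + (-9) = -17 — no discrepancy.
Step 2: x = 4 + (-3) = 1, y = -17 + (-1) = -18 — verified.
Step 3: x = 1 + (-8) = -7, y = -18 + (0) = -18 — checks out.
Step 4: x = -7 + (-8) = -15, y = -18 + (-3) = -21 — matches.
Step 5: x = -15 + (-7) = -22, y = -21 + (2) = -19 — exactly as logged.
Step 6: x = -22 + (-3) = -25, y = -19 + (8) = -11 — confirmed correct.
Step 7: x = -25 + (-4) = -29, y = -11 + (0) = -11 — agrees with the transcript.
Step 8: x = -29 + (-6) = -35, y = -11 + (-9) = -20 — in agreement.
Step 9: x = -35 + (-6) = -41, y = -20 + (2) = -18 — matches.
Step 10: x = -41 + (2) = -39, y = -18 + (9) = -9 — agrees with the transcript.
Step 11: x = -39 + (7) = -32, y = -9 + (3) = -6 — no discrepancy.
Step 12: x = -32 + (7) = -25, y = -6 + (4) = -2 — verified.
Step 13: x = -25 + (9) = -16, y = -2 + (-8) = -10 — verified.
All entries verified; no error found.

no error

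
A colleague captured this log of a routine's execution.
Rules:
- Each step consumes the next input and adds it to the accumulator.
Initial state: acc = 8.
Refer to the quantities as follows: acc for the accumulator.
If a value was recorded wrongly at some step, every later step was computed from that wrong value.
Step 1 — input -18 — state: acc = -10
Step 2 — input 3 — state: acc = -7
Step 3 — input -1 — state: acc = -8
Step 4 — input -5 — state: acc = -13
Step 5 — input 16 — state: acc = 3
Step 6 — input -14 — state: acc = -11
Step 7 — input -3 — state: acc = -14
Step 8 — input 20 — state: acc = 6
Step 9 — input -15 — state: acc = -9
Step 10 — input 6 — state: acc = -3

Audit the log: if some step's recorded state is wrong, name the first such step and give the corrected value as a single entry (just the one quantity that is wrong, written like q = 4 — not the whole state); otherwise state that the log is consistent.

no error

Recomputing the run from the initial state:
step 1: acc = -10
step 2: acc = -7
step 3: acc = -8
step 4: acc = -13
step 5: acc = 3
step 6: acc = -11
step 7: acc = -14
step 8: acc = 6
step 9: acc = -9
step 10: acc = -3
This matches the log at every step.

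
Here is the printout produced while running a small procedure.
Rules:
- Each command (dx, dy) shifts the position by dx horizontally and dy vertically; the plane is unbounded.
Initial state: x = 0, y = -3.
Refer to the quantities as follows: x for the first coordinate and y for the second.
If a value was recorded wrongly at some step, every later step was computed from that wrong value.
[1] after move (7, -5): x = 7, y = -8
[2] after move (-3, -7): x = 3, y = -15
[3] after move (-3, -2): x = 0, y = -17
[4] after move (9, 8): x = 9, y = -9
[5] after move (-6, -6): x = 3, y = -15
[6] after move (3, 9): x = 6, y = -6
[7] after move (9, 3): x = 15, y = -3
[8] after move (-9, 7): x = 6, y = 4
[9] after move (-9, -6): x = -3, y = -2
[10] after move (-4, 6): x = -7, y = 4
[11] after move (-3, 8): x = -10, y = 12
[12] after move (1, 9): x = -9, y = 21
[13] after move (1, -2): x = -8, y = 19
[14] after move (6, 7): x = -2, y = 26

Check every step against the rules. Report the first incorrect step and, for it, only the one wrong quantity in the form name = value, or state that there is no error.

Recomputing the run from the initial state:
step 1: x = 7, y = -8
step 2: x = 4, y = -15
step 3: x = 1, y = -17
step 4: x = 10, y = -9
step 5: x = 4, y = -15
step 6: x = 7, y = -6
step 7: x = 16, y = -3
step 8: x = 7, y = 4
step 9: x = -2, y = -2
step 10: x = -6, y = 4
step 11: x = -9, y = 12
step 12: x = -8, y = 21
step 13: x = -7, y = 19
step 14: x = -1, y = 26
The first disagreement with the printout is at step 2, where the value should be x = 4.

step 2, x = 4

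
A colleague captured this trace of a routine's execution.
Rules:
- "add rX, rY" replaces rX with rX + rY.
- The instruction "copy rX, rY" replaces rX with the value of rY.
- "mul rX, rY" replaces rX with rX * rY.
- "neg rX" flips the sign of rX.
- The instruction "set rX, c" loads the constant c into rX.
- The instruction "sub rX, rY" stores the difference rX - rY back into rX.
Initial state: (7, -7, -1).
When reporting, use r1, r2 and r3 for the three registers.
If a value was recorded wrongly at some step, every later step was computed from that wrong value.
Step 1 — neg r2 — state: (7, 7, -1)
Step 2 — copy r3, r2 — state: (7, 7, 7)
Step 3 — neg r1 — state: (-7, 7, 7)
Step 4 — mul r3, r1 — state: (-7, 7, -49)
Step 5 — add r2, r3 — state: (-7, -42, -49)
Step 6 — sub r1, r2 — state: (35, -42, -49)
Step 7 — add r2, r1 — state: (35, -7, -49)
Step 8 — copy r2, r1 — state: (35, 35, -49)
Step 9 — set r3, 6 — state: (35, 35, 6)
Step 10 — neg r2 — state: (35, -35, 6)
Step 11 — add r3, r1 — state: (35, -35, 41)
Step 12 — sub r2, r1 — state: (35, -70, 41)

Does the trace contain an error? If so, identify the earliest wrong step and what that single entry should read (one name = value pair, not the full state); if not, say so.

no error

Step 1: r2 = -(-7) = 7 — same as recorded.
Step 2: r3 = 7 — in agreement.
Step 3: r1 = -(7) = -7 — verified.
Step 4: r3 = 7 * -7 = -49 — confirmed correct.
Step 5: r2 = 7 + -49 = -42 — verified.
Step 6: r1 = -7 - -42 = 35 — consistent with the trace.
Step 7: r2 = -42 + 35 = -7 — no discrepancy.
Step 8: r2 = 35 — agrees with the trace.
Step 9: r3 = 6 — checks out.
Step 10: r2 = -(35) = -35 — verified.
Step 11: r3 = 6 + 35 = 41 — consistent with the trace.
Step 12: r2 = -35 - 35 = -70 — agrees with the trace.
Every step is consistent.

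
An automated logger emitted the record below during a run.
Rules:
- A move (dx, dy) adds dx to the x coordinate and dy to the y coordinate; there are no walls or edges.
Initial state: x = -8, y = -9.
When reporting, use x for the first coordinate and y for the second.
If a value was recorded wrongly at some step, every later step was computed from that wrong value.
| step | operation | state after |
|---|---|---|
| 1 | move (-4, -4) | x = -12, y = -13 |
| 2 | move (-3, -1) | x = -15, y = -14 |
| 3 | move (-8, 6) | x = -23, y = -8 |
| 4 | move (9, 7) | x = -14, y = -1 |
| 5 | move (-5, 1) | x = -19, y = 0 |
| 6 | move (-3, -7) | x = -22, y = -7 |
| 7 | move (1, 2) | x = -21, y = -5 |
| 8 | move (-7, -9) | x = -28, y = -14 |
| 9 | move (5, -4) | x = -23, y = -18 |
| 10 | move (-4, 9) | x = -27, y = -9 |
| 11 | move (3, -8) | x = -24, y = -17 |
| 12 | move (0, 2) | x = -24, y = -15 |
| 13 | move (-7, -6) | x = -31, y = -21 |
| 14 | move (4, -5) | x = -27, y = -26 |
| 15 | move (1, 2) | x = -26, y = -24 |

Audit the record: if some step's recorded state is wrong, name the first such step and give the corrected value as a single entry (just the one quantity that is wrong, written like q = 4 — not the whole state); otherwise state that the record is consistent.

step 1: x = -8 + (-4) = -12, y = -9 + (-4) = -13 -> checks out
step 2: x = -12 + (-3) = -15, y = -13 + (-1) = -14 -> confirmed correct
step 3: x = -15 + (-8) = -23, y = -14 + (6) = -8 -> same as recorded
step 4: x = -23 + (9) = -14, y = -8 + (7) = -1 -> no discrepancy
step 5: x = -14 + (-5) = -19, y = -1 + (1) = 0 -> confirmed correct
step 6: x = -19 + (-3) = -22, y = 0 + (-7) = -7 -> checks out
step 7: x = -22 + (1) = -21, y = -7 + (2) = -5 -> agrees with the record
step 8: x = -21 + (-7) = -28, y = -5 + (-9) = -14 -> same as recorded
step 9: x = -28 + (5) = -23, y = -14 + (-4) = -18 -> agrees with the record
step 10: x = -23 + (-4) = -27, y = -18 + (9) = -9 -> confirmed correct
step 11: x = -27 + (3) = -24, y = -9 + (-8) = -17 -> in agreement
step 12: x = -24 + (0) = -24, y = -17 + (2) = -15 -> same as recorded
step 13: x = -24 + (-7) = -31, y = -15 + (-6) = -21 -> matches
step 14: x = -31 + (4) = -27, y = -21 + (-5) = -26 -> confirmed correct
step 15: x = -27 + (1) = -26, y = -26 + (2) = -24 -> exactly as logged
Every step is consistent.

no error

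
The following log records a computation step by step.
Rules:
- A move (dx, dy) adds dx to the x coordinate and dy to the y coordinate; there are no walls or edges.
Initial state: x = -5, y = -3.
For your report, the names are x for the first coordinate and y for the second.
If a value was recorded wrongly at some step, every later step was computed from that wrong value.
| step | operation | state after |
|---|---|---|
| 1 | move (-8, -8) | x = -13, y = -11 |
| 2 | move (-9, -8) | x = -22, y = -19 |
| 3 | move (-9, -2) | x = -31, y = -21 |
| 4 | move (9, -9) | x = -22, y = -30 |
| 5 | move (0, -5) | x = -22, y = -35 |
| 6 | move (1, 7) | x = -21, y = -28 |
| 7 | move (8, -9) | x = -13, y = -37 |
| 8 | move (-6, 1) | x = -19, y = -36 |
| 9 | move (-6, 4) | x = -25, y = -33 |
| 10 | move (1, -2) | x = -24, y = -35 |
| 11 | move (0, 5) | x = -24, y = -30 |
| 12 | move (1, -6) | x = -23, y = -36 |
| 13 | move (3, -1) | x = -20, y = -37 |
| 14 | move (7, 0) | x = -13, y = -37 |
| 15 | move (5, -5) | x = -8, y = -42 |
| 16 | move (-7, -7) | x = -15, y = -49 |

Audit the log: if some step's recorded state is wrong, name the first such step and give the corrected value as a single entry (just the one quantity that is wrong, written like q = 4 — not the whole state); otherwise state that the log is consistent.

1. x = -5 + (-8) = -13, y = -3 + (-8) = -11 (consistent with the log)
2. x = -13 + (-9) = -22, y = -11 + (-8) = -19 (matches)
3. x = -22 + (-9) = -31, y = -19 + (-2) = -21 (confirmed correct)
4. x = -31 + (9) = -22, y = -21 + (-9) = -30 (verified)
5. x = -22 + (0) = -22, y = -30 + (-5) = -35 (checks out)
6. x = -22 + (1) = -21, y = -35 + (7) = -28 (exactly as logged)
7. x = -21 + (8) = -13, y = -28 + (-9) = -37 (confirmed correct)
8. x = -13 + (-6) = -19, y = -37 + (1) = -36 (agrees with the log)
9. x = -19 + (-6) = -25, y = -36 + (4) = -32 (not what was recorded)
The audit stops at step 9: the recorded entry is wrong and should be y = -32.

step 9, y = -32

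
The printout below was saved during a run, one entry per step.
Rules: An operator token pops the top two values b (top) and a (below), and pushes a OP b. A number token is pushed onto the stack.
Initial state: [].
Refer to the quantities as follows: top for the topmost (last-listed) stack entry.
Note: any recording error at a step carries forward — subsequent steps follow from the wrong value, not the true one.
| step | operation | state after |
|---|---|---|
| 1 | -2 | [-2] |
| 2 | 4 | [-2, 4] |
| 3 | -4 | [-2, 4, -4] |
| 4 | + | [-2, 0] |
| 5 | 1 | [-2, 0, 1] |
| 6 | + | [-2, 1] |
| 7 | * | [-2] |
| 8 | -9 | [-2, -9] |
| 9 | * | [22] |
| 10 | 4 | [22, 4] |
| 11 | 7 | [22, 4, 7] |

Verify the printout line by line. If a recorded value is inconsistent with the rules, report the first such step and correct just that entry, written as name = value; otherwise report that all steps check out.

step 9, top = 18

Recomputing the run from the initial state:
step 1: [-2]
step 2: [-2, 4]
step 3: [-2, 4, -4]
step 4: [-2, 0]
step 5: [-2, 0, 1]
step 6: [-2, 1]
step 7: [-2]
step 8: [-2, -9]
step 9: [18]
step 10: [18, 4]
step 11: [18, 4, 7]
The first disagreement with the printout is at step 9, where the value should be top = 18.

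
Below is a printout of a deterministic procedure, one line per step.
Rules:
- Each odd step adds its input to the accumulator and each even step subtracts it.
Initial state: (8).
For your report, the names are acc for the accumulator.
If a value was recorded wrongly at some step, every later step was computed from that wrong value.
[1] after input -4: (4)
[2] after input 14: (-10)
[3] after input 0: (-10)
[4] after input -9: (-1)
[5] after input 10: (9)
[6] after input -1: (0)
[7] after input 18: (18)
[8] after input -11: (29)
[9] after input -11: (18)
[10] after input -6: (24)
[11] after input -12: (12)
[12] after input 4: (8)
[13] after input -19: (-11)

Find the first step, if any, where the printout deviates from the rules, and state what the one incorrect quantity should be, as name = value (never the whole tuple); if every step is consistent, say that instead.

step 6, acc = 10

Recomputing the run from the initial state:
step 1: acc = 4
step 2: acc = -10
step 3: acc = -10
step 4: acc = -1
step 5: acc = 9
step 6: acc = 10
step 7: acc = 28
step 8: acc = 39
step 9: acc = 28
step 10: acc = 34
step 11: acc = 22
step 12: acc = 18
step 13: acc = -1
The first disagreement with the printout is at step 6, where the value should be acc = 10.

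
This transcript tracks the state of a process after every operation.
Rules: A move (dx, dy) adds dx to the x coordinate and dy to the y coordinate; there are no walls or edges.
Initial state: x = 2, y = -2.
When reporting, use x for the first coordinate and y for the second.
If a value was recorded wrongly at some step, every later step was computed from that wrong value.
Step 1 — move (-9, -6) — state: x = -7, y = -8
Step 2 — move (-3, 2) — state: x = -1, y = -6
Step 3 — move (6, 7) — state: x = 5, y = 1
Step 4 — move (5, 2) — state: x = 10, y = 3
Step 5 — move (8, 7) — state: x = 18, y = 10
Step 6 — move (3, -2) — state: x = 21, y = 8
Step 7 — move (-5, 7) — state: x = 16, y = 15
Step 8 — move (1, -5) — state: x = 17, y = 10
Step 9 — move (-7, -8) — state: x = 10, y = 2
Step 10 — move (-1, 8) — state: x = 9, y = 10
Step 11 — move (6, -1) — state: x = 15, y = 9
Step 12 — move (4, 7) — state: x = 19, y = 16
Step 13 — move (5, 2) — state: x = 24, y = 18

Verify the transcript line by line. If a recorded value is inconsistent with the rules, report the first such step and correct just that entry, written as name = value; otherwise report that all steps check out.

step 2, x = -10

Recomputing the run from the initial state:
step 1: x = -7, y = -8
step 2: x = -10, y = -6
step 3: x = -4, y = 1
step 4: x = 1, y = 3
step 5: x = 9, y = 10
step 6: x = 12, y = 8
step 7: x = 7, y = 15
step 8: x = 8, y = 10
step 9: x = 1, y = 2
step 10: x = 0, y = 10
step 11: x = 6, y = 9
step 12: x = 10, y = 16
step 13: x = 15, y = 18
The first disagreement with the transcript is at step 2, where the value should be x = -10.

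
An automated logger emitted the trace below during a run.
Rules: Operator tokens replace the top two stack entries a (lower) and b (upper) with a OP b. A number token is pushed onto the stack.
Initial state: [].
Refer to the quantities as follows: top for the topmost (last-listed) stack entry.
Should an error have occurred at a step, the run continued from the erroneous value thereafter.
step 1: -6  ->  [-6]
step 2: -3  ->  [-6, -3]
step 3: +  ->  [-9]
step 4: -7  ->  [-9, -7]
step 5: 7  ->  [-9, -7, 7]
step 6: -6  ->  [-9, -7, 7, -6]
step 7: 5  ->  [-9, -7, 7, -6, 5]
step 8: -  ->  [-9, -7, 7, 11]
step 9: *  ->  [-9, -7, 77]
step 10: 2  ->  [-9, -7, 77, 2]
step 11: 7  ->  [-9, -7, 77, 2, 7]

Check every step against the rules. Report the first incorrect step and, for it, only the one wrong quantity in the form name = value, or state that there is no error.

Recomputing the run from the initial state:
step 1: [-6]
step 2: [-6, -3]
step 3: [-9]
step 4: [-9, -7]
step 5: [-9, -7, 7]
step 6: [-9, -7, 7, -6]
step 7: [-9, -7, 7, -6, 5]
step 8: [-9, -7, 7, -11]
step 9: [-9, -7, -77]
step 10: [-9, -7, -77, 2]
step 11: [-9, -7, -77, 2, 7]
The first disagreement with the trace is at step 8, where the value should be top = -11.

step 8, top = -11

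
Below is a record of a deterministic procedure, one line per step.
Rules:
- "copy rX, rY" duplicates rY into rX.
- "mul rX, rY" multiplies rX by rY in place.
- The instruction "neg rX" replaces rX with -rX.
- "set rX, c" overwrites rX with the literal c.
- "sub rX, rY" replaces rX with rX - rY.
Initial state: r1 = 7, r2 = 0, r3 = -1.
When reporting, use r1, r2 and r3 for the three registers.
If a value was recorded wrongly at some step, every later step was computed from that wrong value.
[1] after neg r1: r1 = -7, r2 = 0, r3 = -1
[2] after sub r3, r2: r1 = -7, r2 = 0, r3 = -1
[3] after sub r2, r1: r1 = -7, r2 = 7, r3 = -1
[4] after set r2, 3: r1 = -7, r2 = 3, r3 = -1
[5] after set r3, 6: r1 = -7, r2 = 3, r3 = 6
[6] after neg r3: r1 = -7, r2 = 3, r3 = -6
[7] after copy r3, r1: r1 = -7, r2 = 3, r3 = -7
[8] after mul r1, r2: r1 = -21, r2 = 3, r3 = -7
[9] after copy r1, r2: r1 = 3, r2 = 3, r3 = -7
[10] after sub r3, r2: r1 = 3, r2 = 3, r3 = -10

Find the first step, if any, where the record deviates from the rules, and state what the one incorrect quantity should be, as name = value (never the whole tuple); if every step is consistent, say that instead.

step 1: r1 = -(7) = -7 -> matches
step 2: r3 = -1 - 0 = -1 -> verified
step 3: r2 = 0 - -7 = 7 -> exactly as logged
step 4: r2 = 3 -> exactly as logged
step 5: r3 = 6 -> checks out
step 6: r3 = -(6) = -6 -> same as recorded
step 7: r3 = -7 -> consistent with the record
step 8: r1 = -7 * 3 = -21 -> confirmed correct
step 9: r1 = 3 -> no discrepancy
step 10: r3 = -7 - 3 = -10 -> verified
All steps check out; nothing to correct.

no error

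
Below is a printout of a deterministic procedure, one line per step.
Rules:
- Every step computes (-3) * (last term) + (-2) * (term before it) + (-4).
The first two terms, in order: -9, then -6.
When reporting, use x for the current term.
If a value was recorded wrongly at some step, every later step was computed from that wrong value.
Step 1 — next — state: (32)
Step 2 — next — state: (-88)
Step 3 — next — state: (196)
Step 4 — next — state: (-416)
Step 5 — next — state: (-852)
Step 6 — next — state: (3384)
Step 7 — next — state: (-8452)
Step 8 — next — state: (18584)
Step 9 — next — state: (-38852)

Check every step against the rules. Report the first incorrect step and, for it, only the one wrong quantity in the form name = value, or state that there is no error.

step 5, x = 852

Recomputing the run from the initial state:
step 1: x = 32
step 2: x = -88
step 3: x = 196
step 4: x = -416
step 5: x = 852
step 6: x = -1728
step 7: x = 3476
step 8: x = -6976
step 9: x = 13972
The first disagreement with the printout is at step 5, where the value should be x = 852.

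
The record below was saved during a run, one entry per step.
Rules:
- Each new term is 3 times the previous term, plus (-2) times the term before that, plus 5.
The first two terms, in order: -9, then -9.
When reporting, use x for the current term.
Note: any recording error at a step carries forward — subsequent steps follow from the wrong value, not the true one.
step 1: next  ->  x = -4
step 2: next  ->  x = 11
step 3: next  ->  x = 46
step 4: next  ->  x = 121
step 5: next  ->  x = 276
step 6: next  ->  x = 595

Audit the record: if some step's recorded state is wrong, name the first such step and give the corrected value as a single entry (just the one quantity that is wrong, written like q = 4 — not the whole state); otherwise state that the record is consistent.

1. x = 3*(-9) + (-2)*(-9) + (5) = -4 (no discrepancy)
2. x = 3*(-4) + (-2)*(-9) + (5) = 11 (verified)
3. x = 3*(11) + (-2)*(-4) + (5) = 46 (confirmed correct)
4. x = 3*(46) + (-2)*(11) + (5) = 121 (confirmed correct)
5. x = 3*(121) + (-2)*(46) + (5) = 276 (exactly as logged)
6. x = 3*(276) + (-2)*(121) + (5) = 591 (the recorded entry deviates here)
The earliest wrong entry is at step 6: it should read x = 591.

step 6, x = 591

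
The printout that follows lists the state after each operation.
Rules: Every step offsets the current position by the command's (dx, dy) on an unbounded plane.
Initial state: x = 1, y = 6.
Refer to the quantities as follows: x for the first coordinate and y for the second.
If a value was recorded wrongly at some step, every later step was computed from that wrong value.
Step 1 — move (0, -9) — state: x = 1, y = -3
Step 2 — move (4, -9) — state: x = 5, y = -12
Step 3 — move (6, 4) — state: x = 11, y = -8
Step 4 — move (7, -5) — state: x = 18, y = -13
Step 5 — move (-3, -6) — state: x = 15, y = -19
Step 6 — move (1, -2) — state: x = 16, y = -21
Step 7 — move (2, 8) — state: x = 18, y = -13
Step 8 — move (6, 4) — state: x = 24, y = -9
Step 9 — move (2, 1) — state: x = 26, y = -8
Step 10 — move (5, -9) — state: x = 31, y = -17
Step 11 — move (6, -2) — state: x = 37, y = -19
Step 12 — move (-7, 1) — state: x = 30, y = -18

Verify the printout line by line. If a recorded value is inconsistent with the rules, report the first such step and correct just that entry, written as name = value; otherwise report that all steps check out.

Recomputing the run from the initial state:
step 1: x = 1, y = -3
step 2: x = 5, y = -12
step 3: x = 11, y = -8
step 4: x = 18, y = -13
step 5: x = 15, y = -19
step 6: x = 16, y = -21
step 7: x = 18, y = -13
step 8: x = 24, y = -9
step 9: x = 26, y = -8
step 10: x = 31, y = -17
step 11: x = 37, y = -19
step 12: x = 30, y = -18
This matches the printout at every step.

no error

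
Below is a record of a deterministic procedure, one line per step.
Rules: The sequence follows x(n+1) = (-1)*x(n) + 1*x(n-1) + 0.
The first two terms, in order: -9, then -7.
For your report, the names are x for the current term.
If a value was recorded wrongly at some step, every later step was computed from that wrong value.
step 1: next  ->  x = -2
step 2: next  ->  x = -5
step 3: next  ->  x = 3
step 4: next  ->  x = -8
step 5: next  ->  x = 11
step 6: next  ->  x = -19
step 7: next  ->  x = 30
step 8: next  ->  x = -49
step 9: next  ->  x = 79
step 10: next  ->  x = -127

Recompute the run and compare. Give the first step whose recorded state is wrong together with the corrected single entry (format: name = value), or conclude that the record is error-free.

step 10, x = -128

Recomputing the run from the initial state:
step 1: x = -2
step 2: x = -5
step 3: x = 3
step 4: x = -8
step 5: x = 11
step 6: x = -19
step 7: x = 30
step 8: x = -49
step 9: x = 79
step 10: x = -128
The first disagreement with the record is at step 10, where the value should be x = -128.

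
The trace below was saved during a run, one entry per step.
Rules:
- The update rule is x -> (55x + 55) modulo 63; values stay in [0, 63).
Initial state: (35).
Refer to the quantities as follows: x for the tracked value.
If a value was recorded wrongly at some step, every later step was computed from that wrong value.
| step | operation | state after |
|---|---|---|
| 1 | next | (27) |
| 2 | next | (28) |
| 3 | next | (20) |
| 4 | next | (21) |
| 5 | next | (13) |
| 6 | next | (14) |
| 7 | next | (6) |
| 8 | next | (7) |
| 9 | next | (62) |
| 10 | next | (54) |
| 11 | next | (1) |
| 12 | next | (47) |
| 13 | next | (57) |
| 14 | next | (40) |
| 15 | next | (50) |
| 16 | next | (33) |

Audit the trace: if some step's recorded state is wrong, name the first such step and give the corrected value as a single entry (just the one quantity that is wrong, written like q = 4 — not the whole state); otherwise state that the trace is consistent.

step 1: x = (55*35 + 55) mod 63 = 27 -> consistent with the trace
step 2: x = (55*27 + 55) mod 63 = 28 -> same as recorded
step 3: x = (55*28 + 55) mod 63 = 20 -> agrees with the trace
step 4: x = (55*20 + 55) mod 63 = 21 -> confirmed correct
step 5: x = (55*21 + 55) mod 63 = 13 -> exactly as logged
step 6: x = (55*13 + 55) mod 63 = 14 -> in agreement
step 7: x = (55*14 + 55) mod 63 = 6 -> matches
step 8: x = (55*6 + 55) mod 63 = 7 -> exactly as logged
step 9: x = (55*7 + 55) mod 63 = 62 -> same as recorded
step 10: x = (55*62 + 55) mod 63 = 0 -> the recorded entry deviates here
That makes step 10 the first incorrect line — x = 0 is what it should show.

step 10, x = 0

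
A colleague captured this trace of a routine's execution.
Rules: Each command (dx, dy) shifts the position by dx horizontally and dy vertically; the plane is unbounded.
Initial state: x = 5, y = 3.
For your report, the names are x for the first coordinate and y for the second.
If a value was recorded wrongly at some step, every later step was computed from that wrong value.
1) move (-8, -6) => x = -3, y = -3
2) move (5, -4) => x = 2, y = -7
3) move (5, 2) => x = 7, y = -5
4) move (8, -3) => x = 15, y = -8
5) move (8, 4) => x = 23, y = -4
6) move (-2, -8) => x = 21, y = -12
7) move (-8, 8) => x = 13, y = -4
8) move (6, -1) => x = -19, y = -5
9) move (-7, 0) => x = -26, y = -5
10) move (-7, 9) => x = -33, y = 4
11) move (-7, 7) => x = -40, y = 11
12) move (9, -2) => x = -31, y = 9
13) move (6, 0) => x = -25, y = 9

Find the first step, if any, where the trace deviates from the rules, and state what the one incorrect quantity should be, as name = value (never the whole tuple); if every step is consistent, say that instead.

Recomputing the run from the initial state:
step 1: x = -3, y = -3
step 2: x = 2, y = -7
step 3: x = 7, y = -5
step 4: x = 15, y = -8
step 5: x = 23, y = -4
step 6: x = 21, y = -12
step 7: x = 13, y = -4
step 8: x = 19, y = -5
step 9: x = 12, y = -5
step 10: x = 5, y = 4
step 11: x = -2, y = 11
step 12: x = 7, y = 9
step 13: x = 13, y = 9
The first disagreement with the trace is at step 8, where the value should be x = 19.

step 8, x = 19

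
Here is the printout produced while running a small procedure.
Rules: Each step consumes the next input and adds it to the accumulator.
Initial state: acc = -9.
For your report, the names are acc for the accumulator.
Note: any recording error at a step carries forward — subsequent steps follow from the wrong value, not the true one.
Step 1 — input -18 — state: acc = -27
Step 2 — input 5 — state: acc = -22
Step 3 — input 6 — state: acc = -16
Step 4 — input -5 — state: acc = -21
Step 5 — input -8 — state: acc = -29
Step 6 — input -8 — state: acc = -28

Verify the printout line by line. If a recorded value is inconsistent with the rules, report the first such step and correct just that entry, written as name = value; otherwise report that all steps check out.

step 6, acc = -37

Recomputing the run from the initial state:
step 1: acc = -27
step 2: acc = -22
step 3: acc = -16
step 4: acc = -21
step 5: acc = -29
step 6: acc = -37
The first disagreement with the printout is at step 6, where the value should be acc = -37.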